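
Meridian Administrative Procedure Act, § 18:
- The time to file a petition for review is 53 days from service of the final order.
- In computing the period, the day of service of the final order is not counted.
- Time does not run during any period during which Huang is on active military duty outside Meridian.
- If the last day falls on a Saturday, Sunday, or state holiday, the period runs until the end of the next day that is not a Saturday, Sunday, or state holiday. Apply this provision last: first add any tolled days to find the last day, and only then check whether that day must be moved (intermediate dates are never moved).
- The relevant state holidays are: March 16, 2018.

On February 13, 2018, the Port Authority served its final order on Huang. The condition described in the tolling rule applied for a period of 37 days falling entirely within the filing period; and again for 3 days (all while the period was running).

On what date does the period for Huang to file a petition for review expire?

53 days after February 13, 2018 is April 7, 2018.
Tolling adds 37 days: April 7, 2018 + 37 days = May 14, 2018.
Tolling adds 3 days: May 14, 2018 + 3 days = May 17, 2018.
May 17, 2018 is a Thursday and not a state holiday, so no extension applies.

May 17, 2018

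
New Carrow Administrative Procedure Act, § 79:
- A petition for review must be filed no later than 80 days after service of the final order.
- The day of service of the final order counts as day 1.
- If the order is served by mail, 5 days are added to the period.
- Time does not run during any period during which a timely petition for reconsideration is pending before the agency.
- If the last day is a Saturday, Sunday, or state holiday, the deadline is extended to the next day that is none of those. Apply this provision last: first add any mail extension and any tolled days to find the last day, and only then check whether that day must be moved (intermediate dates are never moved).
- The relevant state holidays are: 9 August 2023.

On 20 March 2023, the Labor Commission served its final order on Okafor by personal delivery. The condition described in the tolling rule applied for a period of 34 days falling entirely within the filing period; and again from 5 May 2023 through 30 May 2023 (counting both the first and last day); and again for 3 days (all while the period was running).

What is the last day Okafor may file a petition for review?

August 10, 2023

Counting 20 March 2023 as day 1, day 80 is June 7, 2023.
Service was not by mail, so no mail extension applies.
Tolling adds 34 days: June 7, 2023 + 34 days = July 11, 2023.
From May 5, 2023 through May 30, 2023 inclusive is 26 days; tolling adds 26 days: July 11, 2023 + 26 days = August 6, 2023.
Tolling adds 3 days: August 6, 2023 + 3 days = August 9, 2023.
August 9, 2023 is a listed holiday. The next qualifying day is August 10, 2023.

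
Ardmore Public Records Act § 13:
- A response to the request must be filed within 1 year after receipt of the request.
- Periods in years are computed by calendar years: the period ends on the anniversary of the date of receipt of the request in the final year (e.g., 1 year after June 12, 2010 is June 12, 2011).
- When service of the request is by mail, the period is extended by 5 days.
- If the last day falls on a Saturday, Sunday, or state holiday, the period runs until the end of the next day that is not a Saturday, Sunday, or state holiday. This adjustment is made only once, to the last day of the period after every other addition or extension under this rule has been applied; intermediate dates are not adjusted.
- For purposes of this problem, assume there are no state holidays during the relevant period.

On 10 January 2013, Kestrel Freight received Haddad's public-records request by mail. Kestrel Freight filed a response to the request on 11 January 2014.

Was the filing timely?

Yes

1 year after 10 January 2013 is January 10, 2014.
Service was by mail, adding 5 days: January 10, 2014 + 5 days = January 15, 2014.
January 15, 2014 is a Wednesday and not a state holiday, so no extension applies.
The deadline is January 15, 2014; the filing on January 11, 2014 is on or before that date.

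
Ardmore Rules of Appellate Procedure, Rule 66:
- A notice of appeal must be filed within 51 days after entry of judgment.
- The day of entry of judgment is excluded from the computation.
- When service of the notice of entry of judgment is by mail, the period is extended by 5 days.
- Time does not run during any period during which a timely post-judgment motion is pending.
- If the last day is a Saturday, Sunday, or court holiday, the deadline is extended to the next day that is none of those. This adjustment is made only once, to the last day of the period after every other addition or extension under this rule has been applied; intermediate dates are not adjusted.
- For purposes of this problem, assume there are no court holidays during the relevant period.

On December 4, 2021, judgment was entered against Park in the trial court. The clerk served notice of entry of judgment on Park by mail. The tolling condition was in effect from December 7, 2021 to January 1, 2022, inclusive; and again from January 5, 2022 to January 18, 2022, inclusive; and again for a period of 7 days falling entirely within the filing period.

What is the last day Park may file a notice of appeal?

51 days after December 4, 2021 is January 24, 2022.
Service was by mail, adding 5 days: January 24, 2022 + 5 days = January 29, 2022.
From December 7, 2021 through January 1, 2022 inclusive is 26 days; tolling adds 26 days: January 29, 2022 + 26 days = February 24, 2022.
From January 5, 2022 through January 18, 2022 inclusive is 14 days; tolling adds 14 days: February 24, 2022 + 14 days = March 10, 2022.
Tolling adds 7 days: March 10, 2022 + 7 days = March 17, 2022.
March 17, 2022 is a Thursday and not a court holiday, so no extension applies.

March 17, 2022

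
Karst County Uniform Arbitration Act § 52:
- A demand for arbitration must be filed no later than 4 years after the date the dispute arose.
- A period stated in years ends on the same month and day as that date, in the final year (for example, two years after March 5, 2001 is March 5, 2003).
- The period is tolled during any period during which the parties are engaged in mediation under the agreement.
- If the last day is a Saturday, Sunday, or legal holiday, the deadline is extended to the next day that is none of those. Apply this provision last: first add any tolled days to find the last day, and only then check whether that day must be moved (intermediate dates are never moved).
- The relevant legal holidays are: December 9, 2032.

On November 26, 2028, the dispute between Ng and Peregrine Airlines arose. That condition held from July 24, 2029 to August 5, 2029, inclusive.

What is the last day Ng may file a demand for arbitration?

4 years after November 26, 2028 is November 26, 2032.
From July 24, 2029 through August 5, 2029 inclusive is 13 days; tolling adds 13 days: November 26, 2032 + 13 days = December 9, 2032.
December 9, 2032 is a listed holiday. The next qualifying day is December 10, 2032.

December 10, 2032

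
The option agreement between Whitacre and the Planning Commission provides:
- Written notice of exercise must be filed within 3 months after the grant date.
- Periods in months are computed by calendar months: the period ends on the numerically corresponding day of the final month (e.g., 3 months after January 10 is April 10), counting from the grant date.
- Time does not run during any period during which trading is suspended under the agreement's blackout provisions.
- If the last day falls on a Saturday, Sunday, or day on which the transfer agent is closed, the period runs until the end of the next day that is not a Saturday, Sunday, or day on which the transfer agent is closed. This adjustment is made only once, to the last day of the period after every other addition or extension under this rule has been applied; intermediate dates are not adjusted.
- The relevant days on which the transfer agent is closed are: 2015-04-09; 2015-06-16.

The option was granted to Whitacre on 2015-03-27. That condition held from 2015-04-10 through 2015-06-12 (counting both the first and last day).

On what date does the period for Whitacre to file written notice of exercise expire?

3 months after 2015-03-27 is June 27, 2015.
From April 10, 2015 through June 12, 2015 inclusive is 64 days; tolling adds 64 days: June 27, 2015 + 64 days = August 30, 2015.
August 30, 2015 is Sunday. The next qualifying day is August 31, 2015.

August 31, 2015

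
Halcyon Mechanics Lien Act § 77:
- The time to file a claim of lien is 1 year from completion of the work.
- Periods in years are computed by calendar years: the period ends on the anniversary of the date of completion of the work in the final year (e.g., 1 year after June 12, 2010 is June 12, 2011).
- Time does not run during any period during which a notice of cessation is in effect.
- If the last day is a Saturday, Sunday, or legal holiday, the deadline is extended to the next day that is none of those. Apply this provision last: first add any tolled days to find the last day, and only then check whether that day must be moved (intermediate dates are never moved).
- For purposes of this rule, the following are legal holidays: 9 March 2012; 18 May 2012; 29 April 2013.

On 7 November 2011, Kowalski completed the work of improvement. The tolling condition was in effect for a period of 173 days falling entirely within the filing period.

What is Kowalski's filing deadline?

1 year after 7 November 2011 is November 7, 2012.
Tolling adds 173 days: November 7, 2012 + 173 days = April 29, 2013.
April 29, 2013 is a listed holiday. The next qualifying day is April 30, 2013.

April 30, 2013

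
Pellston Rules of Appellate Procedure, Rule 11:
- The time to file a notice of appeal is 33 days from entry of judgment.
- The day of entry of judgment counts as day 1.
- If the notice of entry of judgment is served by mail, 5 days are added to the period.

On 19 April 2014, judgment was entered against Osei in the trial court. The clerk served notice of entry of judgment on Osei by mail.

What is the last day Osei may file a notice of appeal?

Counting 19 April 2014 as day 1, day 33 is May 21, 2014.
Service was by mail, adding 5 days: May 21, 2014 + 5 days = May 26, 2014.

May 26, 2014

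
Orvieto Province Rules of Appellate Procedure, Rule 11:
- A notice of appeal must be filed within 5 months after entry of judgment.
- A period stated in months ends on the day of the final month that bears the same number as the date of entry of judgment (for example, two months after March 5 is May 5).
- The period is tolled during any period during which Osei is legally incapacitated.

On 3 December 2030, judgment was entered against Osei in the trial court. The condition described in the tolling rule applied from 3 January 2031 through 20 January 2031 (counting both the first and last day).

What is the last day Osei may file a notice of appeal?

May 21, 2031

5 months after 3 December 2030 is May 3, 2031.
From January 3, 2031 through January 20, 2031 inclusive is 18 days; tolling adds 18 days: May 3, 2031 + 18 days = May 21, 2031.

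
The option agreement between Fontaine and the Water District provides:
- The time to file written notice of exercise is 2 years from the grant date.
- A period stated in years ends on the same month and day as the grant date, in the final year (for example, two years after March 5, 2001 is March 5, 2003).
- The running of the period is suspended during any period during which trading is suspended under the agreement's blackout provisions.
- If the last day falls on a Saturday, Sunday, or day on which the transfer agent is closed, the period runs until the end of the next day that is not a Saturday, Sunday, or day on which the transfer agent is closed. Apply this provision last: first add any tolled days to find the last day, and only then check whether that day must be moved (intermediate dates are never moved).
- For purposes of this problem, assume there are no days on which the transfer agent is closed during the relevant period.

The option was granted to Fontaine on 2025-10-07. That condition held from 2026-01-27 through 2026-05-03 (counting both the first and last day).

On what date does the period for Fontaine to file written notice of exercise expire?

2 years after 2025-10-07 is October 7, 2027.
From January 27, 2026 through May 3, 2026 inclusive is 97 days; tolling adds 97 days: October 7, 2027 + 97 days = January 12, 2028.
January 12, 2028 is a Wednesday and not a day on which the transfer agent is closed, so no extension applies.

January 12, 2028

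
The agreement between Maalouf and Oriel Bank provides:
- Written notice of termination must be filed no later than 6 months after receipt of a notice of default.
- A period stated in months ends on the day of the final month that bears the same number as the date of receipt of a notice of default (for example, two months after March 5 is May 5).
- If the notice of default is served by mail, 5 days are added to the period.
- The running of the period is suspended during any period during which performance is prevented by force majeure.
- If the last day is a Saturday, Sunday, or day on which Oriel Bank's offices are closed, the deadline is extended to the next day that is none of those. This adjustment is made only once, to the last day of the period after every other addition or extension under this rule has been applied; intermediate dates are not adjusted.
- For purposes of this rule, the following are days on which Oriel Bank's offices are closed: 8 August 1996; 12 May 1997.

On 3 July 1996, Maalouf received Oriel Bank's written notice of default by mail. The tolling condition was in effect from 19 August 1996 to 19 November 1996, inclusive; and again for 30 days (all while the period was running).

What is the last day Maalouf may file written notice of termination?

May 13, 1997

6 months after 3 July 1996 is January 3, 1997.
Service was by mail, adding 5 days: January 3, 1997 + 5 days = January 8, 1997.
From August 19, 1996 through November 19, 1996 inclusive is 93 days; tolling adds 93 days: January 8, 1997 + 93 days = April 11, 1997.
Tolling adds 30 days: April 11, 1997 + 30 days = May 11, 1997.
May 11, 1997 is Sunday; May 12, 1997 is a listed holiday. The next qualifying day is May 13, 1997.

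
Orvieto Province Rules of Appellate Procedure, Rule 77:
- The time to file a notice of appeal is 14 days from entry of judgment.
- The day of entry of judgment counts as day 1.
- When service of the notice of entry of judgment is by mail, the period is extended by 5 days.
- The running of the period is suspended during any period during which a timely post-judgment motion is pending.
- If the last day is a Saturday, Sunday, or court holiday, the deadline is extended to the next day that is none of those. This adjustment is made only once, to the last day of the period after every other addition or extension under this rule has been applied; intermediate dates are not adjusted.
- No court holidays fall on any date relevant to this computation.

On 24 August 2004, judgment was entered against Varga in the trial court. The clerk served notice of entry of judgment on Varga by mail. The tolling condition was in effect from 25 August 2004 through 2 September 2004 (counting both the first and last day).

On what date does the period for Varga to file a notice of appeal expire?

September 20, 2004

Counting 24 August 2004 as day 1, day 14 is September 6, 2004.
Service was by mail, adding 5 days: September 6, 2004 + 5 days = September 11, 2004.
From August 25, 2004 through September 2, 2004 inclusive is 9 days; tolling adds 9 days: September 11, 2004 + 9 days = September 20, 2004.
September 20, 2004 is a Monday and not a court holiday, so no extension applies.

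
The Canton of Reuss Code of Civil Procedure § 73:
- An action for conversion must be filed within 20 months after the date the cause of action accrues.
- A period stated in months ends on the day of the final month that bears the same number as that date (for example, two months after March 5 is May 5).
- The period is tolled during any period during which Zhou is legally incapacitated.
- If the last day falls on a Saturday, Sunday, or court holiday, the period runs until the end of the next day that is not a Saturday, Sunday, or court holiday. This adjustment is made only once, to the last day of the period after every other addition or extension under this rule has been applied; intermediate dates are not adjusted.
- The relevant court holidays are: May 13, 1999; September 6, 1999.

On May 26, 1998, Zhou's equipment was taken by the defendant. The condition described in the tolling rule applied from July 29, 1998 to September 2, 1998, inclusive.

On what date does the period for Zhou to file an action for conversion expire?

March 2, 2000

20 months after May 26, 1998 is January 26, 2000.
From July 29, 1998 through September 2, 1998 inclusive is 36 days; tolling adds 36 days: January 26, 2000 + 36 days = March 2, 2000.
March 2, 2000 is a Thursday and not a court holiday, so no extension applies.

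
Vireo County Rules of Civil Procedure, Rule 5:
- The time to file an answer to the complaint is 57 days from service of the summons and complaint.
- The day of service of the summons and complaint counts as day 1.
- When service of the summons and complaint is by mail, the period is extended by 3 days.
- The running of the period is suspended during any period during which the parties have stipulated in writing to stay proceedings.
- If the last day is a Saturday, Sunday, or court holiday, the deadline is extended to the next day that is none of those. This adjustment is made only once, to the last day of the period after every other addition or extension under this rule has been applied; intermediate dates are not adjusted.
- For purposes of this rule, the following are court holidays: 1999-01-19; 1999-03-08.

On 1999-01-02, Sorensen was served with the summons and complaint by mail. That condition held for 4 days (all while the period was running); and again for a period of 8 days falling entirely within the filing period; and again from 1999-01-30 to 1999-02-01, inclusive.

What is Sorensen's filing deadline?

Counting 1999-01-02 as day 1, day 57 is February 27, 1999.
Service was by mail, adding 3 days: February 27, 1999 + 3 days = March 2, 1999.
Tolling adds 4 days: March 2, 1999 + 4 days = March 6, 1999.
Tolling adds 8 days: March 6, 1999 + 8 days = March 14, 1999.
From January 30, 1999 through February 1, 1999 inclusive is 3 days; tolling adds 3 days: March 14, 1999 + 3 days = March 17, 1999.
March 17, 1999 is a Wednesday and not a court holiday, so no extension applies.

March 17, 1999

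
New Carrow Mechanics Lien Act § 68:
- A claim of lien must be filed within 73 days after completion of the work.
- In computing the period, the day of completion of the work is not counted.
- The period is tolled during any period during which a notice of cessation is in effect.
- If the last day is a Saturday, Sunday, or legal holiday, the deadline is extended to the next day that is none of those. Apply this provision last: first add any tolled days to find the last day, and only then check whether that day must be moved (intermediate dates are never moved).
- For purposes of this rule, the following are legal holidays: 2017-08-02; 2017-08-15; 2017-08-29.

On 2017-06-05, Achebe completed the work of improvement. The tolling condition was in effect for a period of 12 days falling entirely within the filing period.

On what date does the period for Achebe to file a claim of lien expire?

August 30, 2017

73 days after 2017-06-05 is August 17, 2017.
Tolling adds 12 days: August 17, 2017 + 12 days = August 29, 2017.
August 29, 2017 is a listed holiday. The next qualifying day is August 30, 2017.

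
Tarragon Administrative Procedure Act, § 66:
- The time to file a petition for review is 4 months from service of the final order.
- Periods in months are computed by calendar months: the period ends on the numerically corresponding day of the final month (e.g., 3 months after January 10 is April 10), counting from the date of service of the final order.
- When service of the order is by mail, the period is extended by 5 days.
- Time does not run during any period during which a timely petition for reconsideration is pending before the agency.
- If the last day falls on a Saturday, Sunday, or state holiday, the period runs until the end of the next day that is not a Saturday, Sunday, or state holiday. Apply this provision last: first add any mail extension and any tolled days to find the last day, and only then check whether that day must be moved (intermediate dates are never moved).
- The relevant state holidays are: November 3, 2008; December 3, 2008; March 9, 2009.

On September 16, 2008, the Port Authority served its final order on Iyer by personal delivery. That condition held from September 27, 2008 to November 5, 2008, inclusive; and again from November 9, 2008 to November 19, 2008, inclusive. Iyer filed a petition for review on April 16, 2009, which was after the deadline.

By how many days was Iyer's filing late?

4 months after September 16, 2008 is January 16, 2009.
Service was not by mail, so no mail extension applies.
From September 27, 2008 through November 5, 2008 inclusive is 40 days; tolling adds 40 days: January 16, 2009 + 40 days = February 25, 2009.
From November 9, 2008 through November 19, 2008 inclusive is 11 days; tolling adds 11 days: February 25, 2009 + 11 days = March 8, 2009.
March 8, 2009 is Sunday; March 9, 2009 is a listed holiday. The next qualifying day is March 10, 2009.
The deadline is March 10, 2009; from March 10, 2009 to April 16, 2009 is 37 days.

37 days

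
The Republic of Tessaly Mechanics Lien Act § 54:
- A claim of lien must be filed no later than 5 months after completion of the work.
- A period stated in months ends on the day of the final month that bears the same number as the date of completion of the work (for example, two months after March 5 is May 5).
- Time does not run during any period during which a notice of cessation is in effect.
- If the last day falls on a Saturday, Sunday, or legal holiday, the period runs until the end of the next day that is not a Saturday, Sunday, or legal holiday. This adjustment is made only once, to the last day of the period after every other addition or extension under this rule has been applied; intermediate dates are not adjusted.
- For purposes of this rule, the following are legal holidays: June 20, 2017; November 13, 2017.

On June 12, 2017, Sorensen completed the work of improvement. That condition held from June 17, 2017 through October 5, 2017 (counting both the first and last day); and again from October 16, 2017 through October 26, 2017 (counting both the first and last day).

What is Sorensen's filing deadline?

5 months after June 12, 2017 is November 12, 2017.
From June 17, 2017 through October 5, 2017 inclusive is 111 days; tolling adds 111 days: November 12, 2017 + 111 days = March 3, 2018.
From October 16, 2017 through October 26, 2017 inclusive is 11 days; tolling adds 11 days: March 3, 2018 + 11 days = March 14, 2018.
March 14, 2018 is a Wednesday and not a legal holiday, so no extension applies.

March 14, 2018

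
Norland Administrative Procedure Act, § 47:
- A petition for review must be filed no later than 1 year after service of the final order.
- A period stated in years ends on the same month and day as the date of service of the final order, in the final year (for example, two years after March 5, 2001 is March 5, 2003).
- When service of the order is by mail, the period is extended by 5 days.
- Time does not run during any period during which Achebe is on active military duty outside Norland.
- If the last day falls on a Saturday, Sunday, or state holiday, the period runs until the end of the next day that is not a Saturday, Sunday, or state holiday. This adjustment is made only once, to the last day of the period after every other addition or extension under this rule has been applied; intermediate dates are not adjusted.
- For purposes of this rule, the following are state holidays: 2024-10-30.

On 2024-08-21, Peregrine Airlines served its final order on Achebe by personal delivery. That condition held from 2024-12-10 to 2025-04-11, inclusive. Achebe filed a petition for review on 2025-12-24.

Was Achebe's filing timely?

1 year after 2024-08-21 is August 21, 2025.
Service was not by mail, so no mail extension applies.
From December 10, 2024 through April 11, 2025 inclusive is 123 days; tolling adds 123 days: August 21, 2025 + 123 days = December 22, 2025.
December 22, 2025 is a Monday and not a state holiday, so no extension applies.
The deadline is December 22, 2025; the filing on December 24, 2025 is after that date.

No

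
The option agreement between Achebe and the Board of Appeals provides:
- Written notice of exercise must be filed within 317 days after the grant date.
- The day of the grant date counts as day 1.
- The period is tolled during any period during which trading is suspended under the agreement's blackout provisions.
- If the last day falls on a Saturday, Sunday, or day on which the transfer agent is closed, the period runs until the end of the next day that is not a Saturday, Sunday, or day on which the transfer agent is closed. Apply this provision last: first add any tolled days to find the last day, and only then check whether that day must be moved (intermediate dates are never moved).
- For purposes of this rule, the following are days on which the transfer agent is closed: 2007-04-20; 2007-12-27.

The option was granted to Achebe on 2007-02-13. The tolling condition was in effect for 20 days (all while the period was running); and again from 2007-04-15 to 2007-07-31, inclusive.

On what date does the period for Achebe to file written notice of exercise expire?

Counting 2007-02-13 as day 1, day 317 is December 26, 2007.
Tolling adds 20 days: December 26, 2007 + 20 days = January 15, 2008.
From April 15, 2007 through July 31, 2007 inclusive is 108 days; tolling adds 108 days: January 15, 2008 + 108 days = May 2, 2008.
May 2, 2008 is a Friday and not a day on which the transfer agent is closed, so no extension applies.

May 2, 2008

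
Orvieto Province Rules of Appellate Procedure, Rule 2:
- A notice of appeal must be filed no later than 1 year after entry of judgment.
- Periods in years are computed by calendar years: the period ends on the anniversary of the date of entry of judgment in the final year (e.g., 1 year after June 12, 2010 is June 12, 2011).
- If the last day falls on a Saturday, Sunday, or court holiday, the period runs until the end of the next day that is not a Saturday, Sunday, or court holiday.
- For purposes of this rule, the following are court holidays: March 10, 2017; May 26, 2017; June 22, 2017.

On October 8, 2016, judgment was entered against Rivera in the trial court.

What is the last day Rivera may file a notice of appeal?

1 year after October 8, 2016 is October 8, 2017.
October 8, 2017 is Sunday. The next qualifying day is October 9, 2017.

October 9, 2017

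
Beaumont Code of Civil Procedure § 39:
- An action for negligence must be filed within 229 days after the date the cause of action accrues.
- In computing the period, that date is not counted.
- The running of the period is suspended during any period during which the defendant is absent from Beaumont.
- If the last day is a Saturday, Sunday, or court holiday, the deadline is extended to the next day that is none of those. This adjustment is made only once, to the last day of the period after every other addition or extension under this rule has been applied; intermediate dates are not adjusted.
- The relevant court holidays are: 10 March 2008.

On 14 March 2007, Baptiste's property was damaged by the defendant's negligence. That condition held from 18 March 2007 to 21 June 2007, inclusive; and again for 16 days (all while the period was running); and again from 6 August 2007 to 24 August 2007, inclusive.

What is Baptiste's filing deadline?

229 days after 14 March 2007 is October 29, 2007.
From March 18, 2007 through June 21, 2007 inclusive is 96 days; tolling adds 96 days: October 29, 2007 + 96 days = February 2, 2008.
Tolling adds 16 days: February 2, 2008 + 16 days = February 18, 2008.
From August 6, 2007 through August 24, 2007 inclusive is 19 days; tolling adds 19 days: February 18, 2008 + 19 days = March 8, 2008.
March 8, 2008 is Saturday; March 9, 2008 is Sunday; March 10, 2008 is a listed holiday. The next qualifying day is March 11, 2008.

March 11, 2008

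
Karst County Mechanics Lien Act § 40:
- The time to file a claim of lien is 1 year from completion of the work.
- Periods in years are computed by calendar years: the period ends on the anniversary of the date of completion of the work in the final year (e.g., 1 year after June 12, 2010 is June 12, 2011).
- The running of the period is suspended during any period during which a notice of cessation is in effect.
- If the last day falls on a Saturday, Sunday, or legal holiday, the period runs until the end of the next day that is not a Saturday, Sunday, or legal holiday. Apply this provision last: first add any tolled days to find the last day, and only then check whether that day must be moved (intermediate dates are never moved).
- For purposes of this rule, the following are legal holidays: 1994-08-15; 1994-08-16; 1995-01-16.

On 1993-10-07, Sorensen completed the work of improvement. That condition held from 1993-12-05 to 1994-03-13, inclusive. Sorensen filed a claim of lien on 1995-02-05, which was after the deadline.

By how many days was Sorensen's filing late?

19 days

1 year after 1993-10-07 is October 7, 1994.
From December 5, 1993 through March 13, 1994 inclusive is 99 days; tolling adds 99 days: October 7, 1994 + 99 days = January 14, 1995.
January 14, 1995 is Saturday; January 15, 1995 is Sunday; January 16, 1995 is a listed holiday. The next qualifying day is January 17, 1995.
The deadline is January 17, 1995; from January 17, 1995 to February 5, 1995 is 19 days.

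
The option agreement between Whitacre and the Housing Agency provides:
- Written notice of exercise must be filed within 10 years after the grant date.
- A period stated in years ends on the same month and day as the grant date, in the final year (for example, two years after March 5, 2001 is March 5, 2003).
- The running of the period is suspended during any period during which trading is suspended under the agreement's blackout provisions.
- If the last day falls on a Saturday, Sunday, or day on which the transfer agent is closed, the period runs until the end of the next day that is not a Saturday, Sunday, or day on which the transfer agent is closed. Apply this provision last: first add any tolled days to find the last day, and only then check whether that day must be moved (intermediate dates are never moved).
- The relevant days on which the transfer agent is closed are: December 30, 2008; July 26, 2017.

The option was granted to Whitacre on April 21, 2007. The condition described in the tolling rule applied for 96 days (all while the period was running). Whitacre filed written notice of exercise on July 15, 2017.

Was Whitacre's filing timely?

10 years after April 21, 2007 is April 21, 2017.
Tolling adds 96 days: April 21, 2017 + 96 days = July 26, 2017.
July 26, 2017 is a listed holiday. The next qualifying day is July 27, 2017.
The deadline is July 27, 2017; the filing on July 15, 2017 is on or before that date.

Yes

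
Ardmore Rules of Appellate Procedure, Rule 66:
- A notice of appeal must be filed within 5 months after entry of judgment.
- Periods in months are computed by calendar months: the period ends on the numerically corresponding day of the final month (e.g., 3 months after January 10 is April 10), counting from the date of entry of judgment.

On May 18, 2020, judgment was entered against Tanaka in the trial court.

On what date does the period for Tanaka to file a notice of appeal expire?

October 18, 2020

5 months after May 18, 2020 is October 18, 2020.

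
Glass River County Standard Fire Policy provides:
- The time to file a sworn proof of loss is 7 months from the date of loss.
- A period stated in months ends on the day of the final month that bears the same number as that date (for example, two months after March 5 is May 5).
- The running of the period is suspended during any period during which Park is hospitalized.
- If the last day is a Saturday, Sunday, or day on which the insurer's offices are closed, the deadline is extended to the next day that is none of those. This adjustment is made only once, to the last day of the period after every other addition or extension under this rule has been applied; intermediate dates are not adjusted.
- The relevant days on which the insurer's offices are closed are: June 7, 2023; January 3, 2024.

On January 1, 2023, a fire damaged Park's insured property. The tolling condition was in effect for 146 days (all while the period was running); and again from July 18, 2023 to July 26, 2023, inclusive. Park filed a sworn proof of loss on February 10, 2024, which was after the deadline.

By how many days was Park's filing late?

37 days

7 months after January 1, 2023 is August 1, 2023.
Tolling adds 146 days: August 1, 2023 + 146 days = December 25, 2023.
From July 18, 2023 through July 26, 2023 inclusive is 9 days; tolling adds 9 days: December 25, 2023 + 9 days = January 3, 2024.
January 3, 2024 is a listed holiday. The next qualifying day is January 4, 2024.
The deadline is January 4, 2024; from January 4, 2024 to February 10, 2024 is 37 days.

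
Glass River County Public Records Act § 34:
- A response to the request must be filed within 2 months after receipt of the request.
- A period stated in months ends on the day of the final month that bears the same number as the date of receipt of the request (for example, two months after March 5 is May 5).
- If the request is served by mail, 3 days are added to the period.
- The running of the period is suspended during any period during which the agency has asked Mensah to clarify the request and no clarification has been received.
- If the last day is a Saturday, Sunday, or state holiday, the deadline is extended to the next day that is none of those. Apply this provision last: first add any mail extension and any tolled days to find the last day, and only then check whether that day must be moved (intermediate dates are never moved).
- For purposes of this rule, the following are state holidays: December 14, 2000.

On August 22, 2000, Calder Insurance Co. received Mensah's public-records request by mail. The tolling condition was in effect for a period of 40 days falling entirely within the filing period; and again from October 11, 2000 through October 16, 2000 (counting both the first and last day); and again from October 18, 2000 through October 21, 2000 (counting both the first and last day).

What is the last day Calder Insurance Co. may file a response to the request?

2 months after August 22, 2000 is October 22, 2000.
Service was by mail, adding 3 days: October 22, 2000 + 3 days = October 25, 2000.
Tolling adds 40 days: October 25, 2000 + 40 days = December 4, 2000.
From October 11, 2000 through October 16, 2000 inclusive is 6 days; tolling adds 6 days: December 4, 2000 + 6 days = December 10, 2000.
From October 18, 2000 through October 21, 2000 inclusive is 4 days; tolling adds 4 days: December 10, 2000 + 4 days = December 14, 2000.
December 14, 2000 is a listed holiday. The next qualifying day is December 15, 2000.

December 15, 2000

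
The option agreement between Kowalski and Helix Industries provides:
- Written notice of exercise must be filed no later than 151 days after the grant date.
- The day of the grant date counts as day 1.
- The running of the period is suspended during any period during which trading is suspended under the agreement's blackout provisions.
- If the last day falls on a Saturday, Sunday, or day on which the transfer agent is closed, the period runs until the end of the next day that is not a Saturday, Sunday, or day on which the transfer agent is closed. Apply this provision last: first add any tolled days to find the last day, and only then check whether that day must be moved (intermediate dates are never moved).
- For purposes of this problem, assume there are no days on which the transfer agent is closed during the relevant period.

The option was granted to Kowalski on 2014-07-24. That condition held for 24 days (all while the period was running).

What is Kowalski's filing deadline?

January 14, 2015

Counting 2014-07-24 as day 1, day 151 is December 21, 2014.
Tolling adds 24 days: December 21, 2014 + 24 days = January 14, 2015.
January 14, 2015 is a Wednesday and not a day on which the transfer agent is closed, so no extension applies.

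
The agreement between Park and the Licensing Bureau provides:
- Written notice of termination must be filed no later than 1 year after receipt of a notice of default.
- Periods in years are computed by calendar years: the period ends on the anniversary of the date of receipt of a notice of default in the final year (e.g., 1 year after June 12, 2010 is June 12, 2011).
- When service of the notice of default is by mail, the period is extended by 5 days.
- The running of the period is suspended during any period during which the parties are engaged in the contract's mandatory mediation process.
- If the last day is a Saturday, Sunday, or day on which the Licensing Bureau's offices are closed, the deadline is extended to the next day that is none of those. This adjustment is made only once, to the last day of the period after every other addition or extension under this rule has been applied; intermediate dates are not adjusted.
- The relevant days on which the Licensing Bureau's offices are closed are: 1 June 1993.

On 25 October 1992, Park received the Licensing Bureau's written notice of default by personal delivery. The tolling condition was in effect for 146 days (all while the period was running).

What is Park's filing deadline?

1 year after 25 October 1992 is October 25, 1993.
Service was not by mail, so no mail extension applies.
Tolling adds 146 days: October 25, 1993 + 146 days = March 20, 1994.
March 20, 1994 is Sunday. The next qualifying day is March 21, 1994.

March 21, 1994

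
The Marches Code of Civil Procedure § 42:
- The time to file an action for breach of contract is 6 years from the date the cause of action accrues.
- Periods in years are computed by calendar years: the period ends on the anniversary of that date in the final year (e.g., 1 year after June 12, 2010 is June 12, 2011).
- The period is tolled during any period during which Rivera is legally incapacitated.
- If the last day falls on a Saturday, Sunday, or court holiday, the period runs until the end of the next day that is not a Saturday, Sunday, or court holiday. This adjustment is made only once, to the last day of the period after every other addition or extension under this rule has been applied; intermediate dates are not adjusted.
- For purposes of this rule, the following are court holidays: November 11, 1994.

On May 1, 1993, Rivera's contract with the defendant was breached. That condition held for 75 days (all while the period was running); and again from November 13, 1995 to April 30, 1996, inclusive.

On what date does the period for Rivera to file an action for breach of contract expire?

6 years after May 1, 1993 is May 1, 1999.
Tolling adds 75 days: May 1, 1999 + 75 days = July 15, 1999.
From November 13, 1995 through April 30, 1996 inclusive is 170 days; tolling adds 170 days: July 15, 1999 + 170 days = January 1, 2000.
January 1, 2000 is Saturday; January 2, 2000 is Sunday. The next qualifying day is January 3, 2000.

January 3, 2000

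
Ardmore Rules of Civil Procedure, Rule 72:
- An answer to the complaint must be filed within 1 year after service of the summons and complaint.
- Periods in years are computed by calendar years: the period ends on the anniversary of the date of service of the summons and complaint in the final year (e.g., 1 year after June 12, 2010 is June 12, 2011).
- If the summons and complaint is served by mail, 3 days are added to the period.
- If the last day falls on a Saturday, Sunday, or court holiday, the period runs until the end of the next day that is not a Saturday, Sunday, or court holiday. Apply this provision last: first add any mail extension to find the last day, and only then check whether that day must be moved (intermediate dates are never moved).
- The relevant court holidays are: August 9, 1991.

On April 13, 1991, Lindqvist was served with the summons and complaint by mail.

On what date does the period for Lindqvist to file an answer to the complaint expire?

1 year after April 13, 1991 is April 13, 1992.
Service was by mail, adding 3 days: April 13, 1992 + 3 days = April 16, 1992.
April 16, 1992 is a Thursday and not a court holiday, so no extension applies.

April 16, 1992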